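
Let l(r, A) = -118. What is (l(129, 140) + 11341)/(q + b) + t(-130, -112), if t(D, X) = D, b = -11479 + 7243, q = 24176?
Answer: -2580977/19940 ≈ -129.44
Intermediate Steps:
b = -4236
(l(129, 140) + 11341)/(q + b) + t(-130, -112) = (-118 + 11341)/(24176 - 4236) - 130 = 11223/19940 - 130 = -2580977/19940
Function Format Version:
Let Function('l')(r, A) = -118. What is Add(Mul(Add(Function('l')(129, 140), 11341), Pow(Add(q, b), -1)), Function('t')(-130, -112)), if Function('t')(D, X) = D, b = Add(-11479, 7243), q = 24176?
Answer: Rational(-2580977, 19940) ≈ -129.44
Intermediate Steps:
b = -4236
Add(Mul(Add(Function('l')(129, 140), 11341), Pow(Add(q, b), -1)), Function('t')(-130, -112)) = Add(Mul(Add(-118, 11341), Pow(Add(24176, -4236), -1)), -130) = Add(Mul(11223, Pow(19940, -1)), -130) = Add(Mul(11223, Rational(1, 19940)), -130) = Add(Rational(11223, 19940), -130) = Rational(-2580977, 19940)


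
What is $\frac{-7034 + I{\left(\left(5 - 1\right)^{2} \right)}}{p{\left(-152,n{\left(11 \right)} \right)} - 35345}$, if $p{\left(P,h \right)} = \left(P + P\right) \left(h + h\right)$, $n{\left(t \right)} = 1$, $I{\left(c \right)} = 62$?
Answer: $\frac{6972}{35953} \approx 0.19392$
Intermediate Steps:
$p{\left(P,h \right)} = 4 P h$ ($p{\left(P,h \right)} = 2 P 2 h = 4 P h$)
$\frac{-7034 + I{\left(\left(5 - 1\right)^{2} \right)}}{p{\left(-152,n{\left(11 \right)} \right)} - 35345} = \frac{-7034 + 62}{4 \left(-152\right) 1 - 35345} = - \frac{6972}{-608 - 35345} = - \frac{6972}{-35953} = \left(-6972\right) \left(- \frac{1}{35953}\right) = \frac{6972}{35953}$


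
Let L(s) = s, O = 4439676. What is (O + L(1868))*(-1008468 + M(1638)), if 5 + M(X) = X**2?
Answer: 7437680777624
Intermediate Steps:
M(X) = -5 + X**2
(O + L(1868))*(-1008468 + M(1638)) = (4439676 + 1868)*(-1008468 + (-5 + 1638**2)) = 4441544*(-1008468 + (-5 + 2683044)) = 4441544*(-1008468 + 2683039) = 4441544*1674571 = 7437680777624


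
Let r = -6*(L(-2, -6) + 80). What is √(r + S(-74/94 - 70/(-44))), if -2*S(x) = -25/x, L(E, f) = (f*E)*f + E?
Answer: I*√14119521/831 ≈ 4.5218*I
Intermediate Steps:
L(E, f) = E + E*f² (L(E, f) = (E*f)*f + E = E*f² + E = E + E*f²)
r = -36 (r = -6*(-2*(1 + (-6)²) + 80) = -6*(-2*(1 + 36) + 80) = -6*(-2*37 + 80) = -6*(-74 + 80) = -6*6 = -36)
S(x) = 25/(2*x) (S(x) = -(-25)/(2*x) = 25/(2*x))
√(r + S(-74/94 - 70/(-44))) = √(-36 + 25/(2*(-74/94 - 70/(-44)))) = √(-36 + 25/(2*(-74*1/94 - 70*(-1/44)))) = √(-36 + 25/(2*(-37/47 + 35/22))) = √(-36 + 25/(2*(831/1034))) = √(-36 + (25/2)*(1034/831)) = √(-36 + 12925/831) = √(-16991/831) = I*√14119521/831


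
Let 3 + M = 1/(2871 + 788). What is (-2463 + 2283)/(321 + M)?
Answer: -658620/1163563 ≈ -0.56604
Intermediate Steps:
M = -10976/3659 (M = -3 + 1/(2871 + 788) = -3 + 1/3659 = -10976/3659 ≈ -2.9997)
(-2463 + 2283)/(321 + M) = (-2463 + 2283)/(321 - 10976/3659) = -180/1163563/3659 = -180*3659/1163563 = -658620/1163563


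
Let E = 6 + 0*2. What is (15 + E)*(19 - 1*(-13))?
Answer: 672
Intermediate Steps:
E = 6 (E = 6 + 0 = 6)
(15 + E)*(19 - 1*(-13)) = (15 + 6)*(19 - 1*(-13)) = 21*(19 + 13) = 21*32 = 672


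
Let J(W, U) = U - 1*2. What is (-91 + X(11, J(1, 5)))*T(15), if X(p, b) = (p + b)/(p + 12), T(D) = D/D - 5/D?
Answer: -1386/23 ≈ -60.261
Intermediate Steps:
J(W, U) = -2 + U (J(W, U) = U - 2 = -2 + U)
T(D) = 1 - 5/D
X(p, b) = (b + p)/(12 + p)
(-91 + X(11, J(1, 5)))*T(15) = (-91 + ((-2 + 5) + 11)/(12 + 11))*((-5 + 15)/15) = (-91 + (3 + 11)/23)*((1/15)*10) = (-91 + (1/23)*14)*(2/3) = (-91 + 14/23)*(2/3) = -2079/23*2/3 = -1386/23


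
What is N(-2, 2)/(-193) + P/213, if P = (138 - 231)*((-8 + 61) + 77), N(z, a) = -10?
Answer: -777080/13703 ≈ -56.709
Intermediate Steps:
P = -12090 (P = -93*(53 + 77) = -93*130 = -12090)
N(-2, 2)/(-193) + P/213 = -10/(-193) - 12090/213 = -10*(-1/193) - 12090*1/213 = 10/193 - 4030/71 = -777080/13703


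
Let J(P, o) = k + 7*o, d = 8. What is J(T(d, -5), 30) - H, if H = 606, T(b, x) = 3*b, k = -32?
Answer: -428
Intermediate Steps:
J(P, o) = -32 + 7*o
J(T(d, -5), 30) - H = (-32 + 7*30) - 1*606 = (-32 + 210) - 606 = 178 - 606 = -428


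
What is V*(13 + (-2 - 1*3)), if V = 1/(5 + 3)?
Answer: 1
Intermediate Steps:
V = ⅛ (V = 1/8 = ⅛ ≈ 0.12500)
V*(13 + (-2 - 1*3)) = (13 + (-2 - 1*3))/8 = (13 + (-2 - 3))/8 = (13 - 5)/8 = (⅛)*8 = 1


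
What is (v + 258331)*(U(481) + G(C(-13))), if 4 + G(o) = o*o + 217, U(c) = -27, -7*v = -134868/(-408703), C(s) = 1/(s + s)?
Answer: 92927746496038471/1933982596 ≈ 4.8050e+7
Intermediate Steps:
C(s) = 1/(2*s)
v = -134868/2860921 (v = -(-134868)/(7*(-408703)) = -(-134868)*(-1)/(7*408703) = -⅐*134868/408703 = -134868/2860921 ≈ -0.047141)
G(o) = 213 + o² (G(o) = -4 + (o*o + 217) = -4 + (o² + 217) = -4 + (217 + o²) = 213 + o²)
(v + 258331)*(U(481) + G(C(-13))) = (-134868/2860921 + 258331)*(-27 + (213 + ((½)/(-13))²)) = 739064447983*(-27 + (213 + ((½)*(-1/13))²))/2860921 = 739064447983*(-27 + (213 + (-1/26)²))/2860921 = 739064447983*(-27 + (213 + 1/676))/2860921 = 739064447983*(-27 + 143989/676)/2860921 = (739064447983/2860921)*(125737/676) = 92927746496038471/1933982596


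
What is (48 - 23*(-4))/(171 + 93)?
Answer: 35/66 ≈ 0.53030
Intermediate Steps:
(48 - 23*(-4))/(171 + 93) = (48 + 92)/264 = 140*(1/264) = 35/66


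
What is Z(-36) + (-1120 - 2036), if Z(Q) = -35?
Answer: -3191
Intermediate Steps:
Z(-36) + (-1120 - 2036) = -35 + (-1120 - 2036) = -35 - 3156 = -3191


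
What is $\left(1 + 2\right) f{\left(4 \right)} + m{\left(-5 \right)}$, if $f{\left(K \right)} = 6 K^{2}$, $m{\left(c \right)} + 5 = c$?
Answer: $278$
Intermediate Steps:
$m{\left(c \right)} = -5 + c$
$\left(1 + 2\right) f{\left(4 \right)} + m{\left(-5 \right)} = \left(1 + 2\right) 6 \cdot 4^{2} - 10 = 3 \cdot 6 \cdot 16 - 10 = 3 \cdot 96 - 10 = 288 - 10 = 278$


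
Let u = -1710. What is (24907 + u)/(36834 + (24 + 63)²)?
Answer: 23197/44403 ≈ 0.52242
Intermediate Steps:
(24907 + u)/(36834 + (24 + 63)²) = (24907 - 1710)/(36834 + (24 + 63)²) = 23197/(36834 + 87²) = 23197/(36834 + 7569) = 23197/44403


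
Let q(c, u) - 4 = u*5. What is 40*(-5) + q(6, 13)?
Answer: -131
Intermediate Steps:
q(c, u) = 4 + 5*u (q(c, u) = 4 + u*5 = 4 + 5*u)
40*(-5) + q(6, 13) = 40*(-5) + (4 + 5*13) = -200 + (4 + 65) = -200 + 69 = -131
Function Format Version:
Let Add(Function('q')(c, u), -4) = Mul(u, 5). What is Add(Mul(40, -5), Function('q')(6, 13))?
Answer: -131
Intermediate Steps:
Function('q')(c, u) = Add(4, Mul(5, u)) (Function('q')(c, u) = Add(4, Mul(u, 5)) = Add(4, Mul(5, u)))
Add(Mul(40, -5), Function('q')(6, 13)) = Add(Mul(40, -5), Add(4, Mul(5, 13))) = Add(-200, Add(4, 65)) = Add(-200, 69) = -131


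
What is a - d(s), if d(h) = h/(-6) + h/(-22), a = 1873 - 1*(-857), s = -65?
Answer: 89635/33 ≈ 2716.2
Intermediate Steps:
a = 2730 (a = 1873 + 857 = 2730)
d(h) = -7*h/33 (d(h) = h*(-⅙) + h*(-1/22) = -h/6 - h/22 = -7*h/33)
a - d(s) = 2730 - (-7)*(-65)/33 = 2730 - 1*455/33 = 2730 - 455/33 = 89635/33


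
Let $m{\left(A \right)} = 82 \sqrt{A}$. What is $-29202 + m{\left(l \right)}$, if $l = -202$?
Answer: $-29202 + 82 i \sqrt{202} \approx -29202.0 + 1165.4 i$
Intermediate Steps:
$-29202 + m{\left(l \right)} = -29202 + 82 \sqrt{-202} = -29202 + 82 i \sqrt{202}$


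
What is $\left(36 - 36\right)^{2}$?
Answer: $0$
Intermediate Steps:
$\left(36 - 36\right)^{2} = 0^{2} = 0$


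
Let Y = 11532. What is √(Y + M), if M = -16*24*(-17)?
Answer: 2*√4515 ≈ 134.39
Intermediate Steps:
M = 6528 (M = -384*(-17) = 6528)
√(Y + M) = √(11532 + 6528) = √18060 = 2*√4515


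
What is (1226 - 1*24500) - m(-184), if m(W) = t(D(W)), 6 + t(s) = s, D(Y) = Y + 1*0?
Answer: -23084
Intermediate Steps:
D(Y) = Y (D(Y) = Y + 0 = Y)
t(s) = -6 + s
m(W) = -6 + W
(1226 - 1*24500) - m(-184) = (1226 - 1*24500) - (-6 - 184) = (1226 - 24500) - 1*(-190) = -23274 + 190 = -23084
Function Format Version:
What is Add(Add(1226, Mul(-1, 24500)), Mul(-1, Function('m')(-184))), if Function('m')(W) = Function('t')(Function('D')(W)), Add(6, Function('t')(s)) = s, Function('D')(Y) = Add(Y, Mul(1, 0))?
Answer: -23084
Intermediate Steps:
Function('D')(Y) = Y (Function('D')(Y) = Add(Y, 0) = Y)
Function('t')(s) = Add(-6, s)
Function('m')(W) = Add(-6, W)
Add(Add(1226, Mul(-1, 24500)), Mul(-1, Function('m')(-184))) = Add(Add(1226, Mul(-1, 24500)), Mul(-1, Add(-6, -184))) = Add(Add(1226, -24500), Mul(-1, -190)) = Add(-23274, 190) = -23084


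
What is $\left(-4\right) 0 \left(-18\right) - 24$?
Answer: $-24$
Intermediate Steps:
$\left(-4\right) 0 \left(-18\right) - 24 = 0 \left(-18\right) - 24 = 0 - 24 = -24$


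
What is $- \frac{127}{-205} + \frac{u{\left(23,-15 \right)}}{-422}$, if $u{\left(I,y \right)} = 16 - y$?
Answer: $\frac{47239}{86510} \approx 0.54605$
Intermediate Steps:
$- \frac{127}{-205} + \frac{u{\left(23,-15 \right)}}{-422} = - \frac{127}{-205} + \frac{16 - -15}{-422} = \left(-127\right) \left(- \frac{1}{205}\right) + \left(16 + 15\right) \left(- \frac{1}{422}\right) = \frac{127}{205} + 31 \left(- \frac{1}{422}\right) = \frac{127}{205} - \frac{31}{422} = \frac{47239}{86510}$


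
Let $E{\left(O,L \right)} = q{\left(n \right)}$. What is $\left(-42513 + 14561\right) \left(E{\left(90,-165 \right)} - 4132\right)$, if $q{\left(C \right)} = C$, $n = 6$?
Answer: $115329952$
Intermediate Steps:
$E{\left(O,L \right)} = 6$
$\left(-42513 + 14561\right) \left(E{\left(90,-165 \right)} - 4132\right) = \left(-42513 + 14561\right) \left(6 - 4132\right) = \left(-27952\right) \left(-4126\right) = 115329952$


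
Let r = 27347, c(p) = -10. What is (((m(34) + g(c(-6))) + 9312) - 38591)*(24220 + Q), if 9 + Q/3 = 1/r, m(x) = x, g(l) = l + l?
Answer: -19361898829110/27347 ≈ -7.0801e+8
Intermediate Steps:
g(l) = 2*l
Q = -738366/27347 (Q = -27 + 3/27347 = -738366/27347 ≈ -27.000)
(((m(34) + g(c(-6))) + 9312) - 38591)*(24220 + Q) = (((34 + 2*(-10)) + 9312) - 38591)*(24220 - 738366/27347) = (((34 - 20) + 9312) - 38591)*(661605974/27347) = ((14 + 9312) - 38591)*(661605974/27347) = (9326 - 38591)*(661605974/27347) = -29265*661605974/27347 = -19361898829110/27347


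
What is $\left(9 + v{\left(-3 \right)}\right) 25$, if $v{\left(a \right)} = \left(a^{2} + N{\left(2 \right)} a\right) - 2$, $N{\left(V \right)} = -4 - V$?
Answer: $850$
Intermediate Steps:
$v{\left(a \right)} = -2 + a^{2} - 6 a$ ($v{\left(a \right)} = \left(a^{2} + \left(-4 - 2\right) a\right) - 2 = \left(a^{2} - 6 a\right) - 2 = -2 + a^{2} - 6 a$)
$\left(9 + v{\left(-3 \right)}\right) 25 = \left(9 - \left(-16 - 9\right)\right) 25 = \left(9 + \left(-2 + 9 + 18\right)\right) 25 = \left(9 + 25\right) 25 = 34 \cdot 25 = 850$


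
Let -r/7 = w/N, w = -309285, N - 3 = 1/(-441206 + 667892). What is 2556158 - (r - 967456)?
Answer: 1905491356656/680059 ≈ 2.8020e+6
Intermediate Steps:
N = 680059/226686 (N = 3 + 1/(-441206 + 667892) = 3 + 1/226686 = 680059/226686 ≈ 3.0000)
r = 490774056570/680059 (r = -(-2164995)/680059/226686 = -(-2164995)*226686/680059 = -7*(-70110579510/680059) = 490774056570/680059 ≈ 7.2166e+5)
2556158 - (r - 967456) = 2556158 - (490774056570/680059 - 967456) = 2556158 - 1*(-167153103334/680059) = 2556158 + 167153103334/680059 = 1905491356656/680059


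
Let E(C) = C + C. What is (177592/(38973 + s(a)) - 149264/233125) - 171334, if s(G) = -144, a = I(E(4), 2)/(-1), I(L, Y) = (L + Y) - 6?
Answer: -1550881583060606/9052010625 ≈ -1.7133e+5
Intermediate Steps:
E(C) = 2*C
I(L, Y) = -6 + L + Y
a = -4 (a = (-6 + 2*4 + 2)/(-1) = -(-6 + 8 + 2) = -1*4 = -4)
(177592/(38973 + s(a)) - 149264/233125) - 171334 = (177592/(38973 - 144) - 149264/233125) - 171334 = (177592/38829 - 149264*1/233125) - 171334 = (177592*(1/38829) - 149264/233125) - 171334 = (177592/38829 - 149264/233125) - 171334 = 35605363144/9052010625 - 171334 = -1550881583060606/9052010625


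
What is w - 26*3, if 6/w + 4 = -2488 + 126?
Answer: -92277/1183 ≈ -78.003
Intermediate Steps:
w = -3/1183 (w = 6/(-4 + (-2488 + 126)) = 6/(-4 - 2362) = 6/(-2366) = 6*(-1/2366) = -3/1183 ≈ -0.0025359)
w - 26*3 = -3/1183 - 26*3 = -3/1183 - 1*78 = -3/1183 - 78 = -92277/1183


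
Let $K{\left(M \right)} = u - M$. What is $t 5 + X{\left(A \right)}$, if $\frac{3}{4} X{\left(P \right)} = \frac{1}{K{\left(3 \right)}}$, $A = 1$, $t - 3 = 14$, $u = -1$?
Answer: $\frac{254}{3} \approx 84.667$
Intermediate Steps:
$t = 17$ ($t = 3 + 14 = 17$)
$K{\left(M \right)} = -1 - M$
$X{\left(P \right)} = - \frac{1}{3}$ ($X{\left(P \right)} = \frac{4}{3 \left(-1 - 3\right)} = \frac{4}{3 \left(-4\right)} = \frac{4}{3} \left(- \frac{1}{4}\right) = - \frac{1}{3}$)
$t 5 + X{\left(A \right)} = 17 \cdot 5 - \frac{1}{3} = 85 - \frac{1}{3} = \frac{254}{3}$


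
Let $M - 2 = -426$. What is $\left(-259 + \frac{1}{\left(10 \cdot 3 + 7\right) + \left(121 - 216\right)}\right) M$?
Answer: $\frac{3184876}{29} \approx 1.0982 \cdot 10^{5}$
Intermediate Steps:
$M = -424$ ($M = 2 - 426 = -424$)
$\left(-259 + \frac{1}{\left(10 \cdot 3 + 7\right) + \left(121 - 216\right)}\right) M = \left(-259 + \frac{1}{\left(10 \cdot 3 + 7\right) + \left(121 - 216\right)}\right) \left(-424\right) = \left(-259 + \frac{1}{\left(30 + 7\right) - 95}\right) \left(-424\right) = \left(-259 + \frac{1}{37 - 95}\right) \left(-424\right) = \left(-259 + \frac{1}{-58}\right) \left(-424\right) = \left(-259 - \frac{1}{58}\right) \left(-424\right) = \left(- \frac{15023}{58}\right) \left(-424\right) = \frac{3184876}{29}$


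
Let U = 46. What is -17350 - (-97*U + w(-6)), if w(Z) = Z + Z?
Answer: -12876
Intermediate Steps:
w(Z) = 2*Z
-17350 - (-97*U + w(-6)) = -17350 - (-97*46 + 2*(-6)) = -17350 - (-4462 - 12) = -17350 - 1*(-4474) = -17350 + 4474 = -12876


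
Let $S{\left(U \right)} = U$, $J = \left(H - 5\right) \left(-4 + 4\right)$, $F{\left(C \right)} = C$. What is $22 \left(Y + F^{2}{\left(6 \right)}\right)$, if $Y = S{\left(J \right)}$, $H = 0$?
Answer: $792$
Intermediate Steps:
$J = 0$ ($J = \left(0 - 5\right) \left(-4 + 4\right) = \left(-5\right) 0 = 0$)
$Y = 0$
$22 \left(Y + F^{2}{\left(6 \right)}\right) = 22 \left(0 + 6^{2}\right) = 22 \left(0 + 36\right) = 22 \cdot 36 = 792$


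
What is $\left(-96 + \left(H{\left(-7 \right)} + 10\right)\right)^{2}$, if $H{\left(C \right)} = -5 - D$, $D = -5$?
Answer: $7396$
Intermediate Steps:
$H{\left(C \right)} = 0$ ($H{\left(C \right)} = -5 - -5 = -5 + 5 = 0$)
$\left(-96 + \left(H{\left(-7 \right)} + 10\right)\right)^{2} = \left(-96 + \left(0 + 10\right)\right)^{2} = \left(-96 + 10\right)^{2} = \left(-86\right)^{2} = 7396$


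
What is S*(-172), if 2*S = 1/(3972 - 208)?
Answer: -43/1882 ≈ -0.022848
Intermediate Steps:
S = 1/7528 (S = 1/(2*(3972 - 208)) = (½)/3764 = (½)*(1/3764) = 1/7528 ≈ 0.00013284)
S*(-172) = (1/7528)*(-172) = -43/1882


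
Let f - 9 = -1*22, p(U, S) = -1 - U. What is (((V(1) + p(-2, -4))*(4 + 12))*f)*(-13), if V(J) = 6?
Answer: 18928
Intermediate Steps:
f = -13 (f = 9 - 1*22 = 9 - 22 = -13)
(((V(1) + p(-2, -4))*(4 + 12))*f)*(-13) = (((6 + (-1 - 1*(-2)))*(4 + 12))*(-13))*(-13) = (((6 + (-1 + 2))*16)*(-13))*(-13) = (((6 + 1)*16)*(-13))*(-13) = ((7*16)*(-13))*(-13) = (112*(-13))*(-13) = -1456*(-13) = 18928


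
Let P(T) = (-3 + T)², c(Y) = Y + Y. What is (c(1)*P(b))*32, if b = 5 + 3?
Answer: 1600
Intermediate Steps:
b = 8
c(Y) = 2*Y
(c(1)*P(b))*32 = ((2*1)*(-3 + 8)²)*32 = (2*5²)*32 = (2*25)*32 = 50*32 = 1600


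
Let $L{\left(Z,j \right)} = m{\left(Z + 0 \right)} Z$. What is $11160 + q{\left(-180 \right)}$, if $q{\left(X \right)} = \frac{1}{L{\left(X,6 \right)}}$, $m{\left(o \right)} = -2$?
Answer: $\frac{4017601}{360} \approx 11160.0$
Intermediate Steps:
$L{\left(Z,j \right)} = - 2 Z$
$q{\left(X \right)} = - \frac{1}{2 X}$ ($q{\left(X \right)} = \frac{1}{\left(-2\right) X} = - \frac{1}{2 X}$)
$11160 + q{\left(-180 \right)} = 11160 - \frac{1}{2 \left(-180\right)} = 11160 - - \frac{1}{360} = 11160 + \frac{1}{360} = \frac{4017601}{360}$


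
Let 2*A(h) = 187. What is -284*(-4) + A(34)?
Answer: 2459/2 ≈ 1229.5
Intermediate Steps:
A(h) = 187/2 (A(h) = (½)*187 = 187/2)
-284*(-4) + A(34) = -284*(-4) + 187/2 = 1136 + 187/2 = 2459/2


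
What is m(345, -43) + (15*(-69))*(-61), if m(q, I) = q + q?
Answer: 63825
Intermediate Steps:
m(q, I) = 2*q
m(345, -43) + (15*(-69))*(-61) = 2*345 + (15*(-69))*(-61) = 690 - 1035*(-61) = 690 + 63135 = 63825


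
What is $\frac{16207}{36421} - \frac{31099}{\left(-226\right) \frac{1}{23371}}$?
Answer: $\frac{26471322907691}{8231146} \approx 3.216 \cdot 10^{6}$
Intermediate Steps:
$\frac{16207}{36421} - \frac{31099}{\left(-226\right) \frac{1}{23371}} = 16207 \cdot \frac{1}{36421} - \frac{31099}{\left(-226\right) \frac{1}{23371}} = \frac{16207}{36421} - \frac{31099}{- \frac{226}{23371}} = \frac{16207}{36421} - - \frac{726814729}{226} = \frac{16207}{36421} + \frac{726814729}{226} = \frac{26471322907691}{8231146}$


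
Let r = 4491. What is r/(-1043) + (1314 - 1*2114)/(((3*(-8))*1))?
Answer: 90827/3129 ≈ 29.027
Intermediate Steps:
r/(-1043) + (1314 - 1*2114)/(((3*(-8))*1)) = 4491/(-1043) + (1314 - 1*2114)/(((3*(-8))*1)) = 4491*(-1/1043) + (1314 - 2114)/((-24*1)) = -4491/1043 - 800/(-24) = -4491/1043 - 800*(-1/24) = -4491/1043 + 100/3 = 90827/3129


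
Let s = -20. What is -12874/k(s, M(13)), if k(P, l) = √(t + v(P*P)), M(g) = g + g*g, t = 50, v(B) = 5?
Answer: -12874*√55/55 ≈ -1735.9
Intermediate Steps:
M(g) = g + g²
k(P, l) = √55 (k(P, l) = √(50 + 5) = √55)
-12874/k(s, M(13)) = -12874*√55/55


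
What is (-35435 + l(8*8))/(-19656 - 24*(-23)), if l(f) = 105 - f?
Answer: 5899/3184 ≈ 1.8527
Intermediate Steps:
(-35435 + l(8*8))/(-19656 - 24*(-23)) = (-35435 + (105 - 8*8))/(-19656 - 24*(-23)) = (-35435 + (105 - 1*64))/(-19656 + 552) = (-35435 + (105 - 64))/(-19104) = (-35435 + 41)*(-1/19104) = -35394*(-1/19104) = 5899/3184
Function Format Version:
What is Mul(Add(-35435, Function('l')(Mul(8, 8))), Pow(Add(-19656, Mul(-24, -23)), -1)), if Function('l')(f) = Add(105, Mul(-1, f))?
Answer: Rational(5899, 3184) ≈ 1.8527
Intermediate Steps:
Mul(Add(-35435, Function('l')(Mul(8, 8))), Pow(Add(-19656, Mul(-24, -23)), -1)) = Mul(Add(-35435, Add(105, Mul(-1, Mul(8, 8)))), Pow(Add(-19656, Mul(-24, -23)), -1)) = Mul(Add(-35435, Add(105, Mul(-1, 64))), Pow(Add(-19656, 552), -1)) = Mul(Add(-35435, Add(105, -64)), Pow(-19104, -1)) = Mul(Add(-35435, 41), Rational(-1, 19104)) = Mul(-35394, Rational(-1, 19104)) = Rational(5899, 3184)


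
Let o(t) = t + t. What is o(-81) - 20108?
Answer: -20270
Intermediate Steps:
o(t) = 2*t
o(-81) - 20108 = 2*(-81) - 20108 = -162 - 20108 = -20270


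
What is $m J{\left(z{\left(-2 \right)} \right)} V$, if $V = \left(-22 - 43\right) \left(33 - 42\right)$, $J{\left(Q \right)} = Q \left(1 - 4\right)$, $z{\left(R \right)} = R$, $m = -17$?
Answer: $-59670$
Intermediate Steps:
$J{\left(Q \right)} = - 3 Q$ ($J{\left(Q \right)} = Q \left(-3\right) = - 3 Q$)
$V = 585$ ($V = \left(-65\right) \left(-9\right) = 585$)
$m J{\left(z{\left(-2 \right)} \right)} V = - 17 \left(\left(-3\right) \left(-2\right)\right) 585 = \left(-17\right) 6 \cdot 585 = \left(-102\right) 585 = -59670$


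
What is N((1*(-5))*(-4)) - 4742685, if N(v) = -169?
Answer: -4742854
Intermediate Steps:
N((1*(-5))*(-4)) - 4742685 = -169 - 4742685 = -4742854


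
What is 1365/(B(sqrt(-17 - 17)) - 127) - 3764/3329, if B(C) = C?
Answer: -91133761/7686661 - 195*I*sqrt(34)/2309 ≈ -11.856 - 0.49244*I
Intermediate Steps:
1365/(B(sqrt(-17 - 17)) - 127) - 3764/3329 = 1365/(sqrt(-17 - 17) - 127) - 3764/3329 = 1365/(sqrt(-34) - 127) - 3764*1/3329 = 1365/(I*sqrt(34) - 127) - 3764/3329 = 1365/(-127 + I*sqrt(34)) - 3764/3329 = -3764/3329 + 1365/(-127 + I*sqrt(34))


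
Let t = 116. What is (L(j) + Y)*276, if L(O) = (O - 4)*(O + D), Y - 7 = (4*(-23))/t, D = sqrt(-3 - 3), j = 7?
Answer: 217764/29 + 828*I*sqrt(6) ≈ 7509.1 + 2028.2*I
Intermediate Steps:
D = I*sqrt(6) (D = sqrt(-6) = I*sqrt(6) ≈ 2.4495*I)
Y = 180/29 (Y = 7 + (4*(-23))/116 = 7 - 92*1/116 = 7 - 23/29 = 180/29 ≈ 6.2069)
L(O) = (-4 + O)*(O + I*sqrt(6)) (L(O) = (O - 4)*(O + I*sqrt(6)) = (-4 + O)*(O + I*sqrt(6)))
(L(j) + Y)*276 = ((7**2 - 4*7 - 4*I*sqrt(6) + I*7*sqrt(6)) + 180/29)*276 = ((49 - 28 - 4*I*sqrt(6) + 7*I*sqrt(6)) + 180/29)*276 = ((21 + 3*I*sqrt(6)) + 180/29)*276 = (789/29 + 3*I*sqrt(6))*276 = 217764/29 + 828*I*sqrt(6)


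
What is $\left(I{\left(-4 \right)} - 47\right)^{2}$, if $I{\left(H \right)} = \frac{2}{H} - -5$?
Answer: $\frac{7225}{4} \approx 1806.3$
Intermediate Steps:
$I{\left(H \right)} = 5 + \frac{2}{H}$ ($I{\left(H \right)} = \frac{2}{H} + 5 = 5 + \frac{2}{H}$)
$\left(I{\left(-4 \right)} - 47\right)^{2} = \left(\left(5 + \frac{2}{-4}\right) - 47\right)^{2} = \left(\left(5 + 2 \left(- \frac{1}{4}\right)\right) - 47\right)^{2} = \left(\left(5 - \frac{1}{2}\right) - 47\right)^{2} = \left(\frac{9}{2} - 47\right)^{2} = \left(- \frac{85}{2}\right)^{2} = \frac{7225}{4}$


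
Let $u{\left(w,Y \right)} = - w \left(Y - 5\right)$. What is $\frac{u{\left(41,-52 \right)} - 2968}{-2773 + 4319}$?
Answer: $- \frac{631}{1546} \approx -0.40815$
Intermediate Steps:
$u{\left(w,Y \right)} = - w \left(-5 + Y\right)$
$\frac{u{\left(41,-52 \right)} - 2968}{-2773 + 4319} = \frac{41 \left(5 - -52\right) - 2968}{-2773 + 4319} = \frac{41 \left(5 + 52\right) - 2968}{1546} = \left(41 \cdot 57 - 2968\right) \frac{1}{1546} = \left(2337 - 2968\right) \frac{1}{1546} = \left(-631\right) \frac{1}{1546} = - \frac{631}{1546}$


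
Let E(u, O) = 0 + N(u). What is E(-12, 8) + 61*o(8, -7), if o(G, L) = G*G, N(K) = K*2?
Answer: 3880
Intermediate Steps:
N(K) = 2*K
o(G, L) = G²
E(u, O) = 2*u (E(u, O) = 0 + 2*u = 2*u)
E(-12, 8) + 61*o(8, -7) = 2*(-12) + 61*8² = -24 + 61*64 = -24 + 3904 = 3880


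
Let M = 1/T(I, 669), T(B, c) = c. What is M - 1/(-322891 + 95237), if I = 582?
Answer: 228323/152300526 ≈ 0.0014992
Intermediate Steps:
M = 1/669 ≈ 0.0014948
M - 1/(-322891 + 95237) = 1/669 - 1/(-322891 + 95237) = 1/669 - 1/(-227654) = 1/669 - 1*(-1/227654) = 1/669 + 1/227654 = 228323/152300526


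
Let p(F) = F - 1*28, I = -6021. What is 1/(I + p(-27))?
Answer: -1/6076 ≈ -0.00016458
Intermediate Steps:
p(F) = -28 + F (p(F) = F - 28 = -28 + F)
1/(I + p(-27)) = 1/(-6021 + (-28 - 27)) = 1/(-6021 - 55) = 1/(-6076) = -1/6076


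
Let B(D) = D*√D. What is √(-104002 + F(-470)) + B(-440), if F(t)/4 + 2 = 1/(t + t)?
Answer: I*(√5743952485 - 206800*√110)/235 ≈ -8907.0*I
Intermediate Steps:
B(D) = D^(3/2)
F(t) = -8 + 2/t (F(t) = -8 + 4/(t + t) = -8 + 4/((2*t)) = -8 + 4*(1/(2*t)) = -8 + 2/t)
√(-104002 + F(-470)) + B(-440) = √(-104002 + (-8 + 2/(-470))) + (-440)^(3/2) = √(-104002 + (-8 + 2*(-1/470))) - 880*I*√110 = √(-104002 + (-8 - 1/235)) - 880*I*√110 = √(-104002 - 1881/235) - 880*I*√110 = √(-24442351/235) - 880*I*√110 = I*√5743952485/235 - 880*I*√110 = -880*I*√110 + I*√5743952485/235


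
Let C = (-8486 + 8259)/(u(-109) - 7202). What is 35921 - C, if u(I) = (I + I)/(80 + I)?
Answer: 7494550857/208640 ≈ 35921.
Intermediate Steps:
u(I) = 2*I/(80 + I) (u(I) = (2*I)/(80 + I) = 2*I/(80 + I))
C = 6583/208640 (C = (-8486 + 8259)/(2*(-109)/(80 - 109) - 7202) = -227/(2*(-109)/(-29) - 7202) = -227/(2*(-109)*(-1/29) - 7202) = -227/(218/29 - 7202) = -227/(-208640/29) = -227*(-29/208640) = 6583/208640 ≈ 0.031552)
35921 - C = 35921 - 1*6583/208640 = 35921 - 6583/208640 = 7494550857/208640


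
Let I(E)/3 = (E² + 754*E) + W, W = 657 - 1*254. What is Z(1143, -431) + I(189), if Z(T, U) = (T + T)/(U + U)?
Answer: 230967447/431 ≈ 5.3589e+5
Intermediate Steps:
W = 403 (W = 657 - 254 = 403)
Z(T, U) = T/U (Z(T, U) = (2*T)/((2*U)) = (2*T)*(1/(2*U)) = T/U)
I(E) = 1209 + 3*E² + 2262*E (I(E) = 3*((E² + 754*E) + 403) = 3*(403 + E² + 754*E) = 1209 + 3*E² + 2262*E)
Z(1143, -431) + I(189) = 1143/(-431) + (1209 + 3*189² + 2262*189) = 1143*(-1/431) + (1209 + 3*35721 + 427518) = -1143/431 + (1209 + 107163 + 427518) = -1143/431 + 535890 = 230967447/431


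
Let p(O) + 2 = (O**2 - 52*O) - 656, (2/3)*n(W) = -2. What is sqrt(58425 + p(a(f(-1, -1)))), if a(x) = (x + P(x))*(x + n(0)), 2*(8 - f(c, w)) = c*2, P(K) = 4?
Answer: sqrt(59795) ≈ 244.53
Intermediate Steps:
n(W) = -3 (n(W) = (3/2)*(-2) = -3)
f(c, w) = 8 - c (f(c, w) = 8 - c*2/2 = 8 - c)
a(x) = (-3 + x)*(4 + x) (a(x) = (x + 4)*(x - 3) = (4 + x)*(-3 + x) = (-3 + x)*(4 + x))
p(O) = -658 + O**2 - 52*O (p(O) = -2 + ((O**2 - 52*O) - 656) = -2 + (-656 + O**2 - 52*O) = -658 + O**2 - 52*O)
sqrt(58425 + p(a(f(-1, -1)))) = sqrt(58425 + (-658 + (-12 + (8 - 1*(-1)) + (8 - 1*(-1))**2)**2 - 52*(-12 + (8 - 1*(-1)) + (8 - 1*(-1))**2))) = sqrt(58425 + (-658 + (-12 + (8 + 1) + (8 + 1)**2)**2 - 52*(-12 + (8 + 1) + (8 + 1)**2))) = sqrt(58425 + (-658 + (-12 + 9 + 9**2)**2 - 52*(-12 + 9 + 9**2))) = sqrt(58425 + (-658 + (-12 + 9 + 81)**2 - 52*(-12 + 9 + 81))) = sqrt(58425 + (-658 + 78**2 - 52*78)) = sqrt(58425 + (-658 + 6084 - 4056)) = sqrt(58425 + 1370) = sqrt(59795)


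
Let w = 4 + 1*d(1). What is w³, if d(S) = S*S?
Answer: 125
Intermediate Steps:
d(S) = S²
w = 5 (w = 4 + 1*1² = 4 + 1*1 = 4 + 1 = 5)
w³ = 5³ = 125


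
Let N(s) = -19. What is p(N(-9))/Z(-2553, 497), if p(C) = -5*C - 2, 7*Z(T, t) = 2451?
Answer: 217/817 ≈ 0.26561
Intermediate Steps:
Z(T, t) = 2451/7 (Z(T, t) = (⅐)*2451 = 2451/7)
p(C) = -2 - 5*C
p(N(-9))/Z(-2553, 497) = (-2 - 5*(-19))/(2451/7) = (-2 + 95)*(7/2451) = 93*(7/2451) = 217/817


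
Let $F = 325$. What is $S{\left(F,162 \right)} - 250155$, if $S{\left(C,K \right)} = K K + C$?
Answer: $-223586$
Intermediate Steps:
$S{\left(C,K \right)} = C + K^{2}$ ($S{\left(C,K \right)} = K^{2} + C = C + K^{2}$)
$S{\left(F,162 \right)} - 250155 = \left(325 + 162^{2}\right) - 250155 = \left(325 + 26244\right) - 250155 = 26569 - 250155 = -223586$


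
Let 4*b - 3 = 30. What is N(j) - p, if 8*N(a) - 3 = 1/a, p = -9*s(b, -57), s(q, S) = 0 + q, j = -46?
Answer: 27461/368 ≈ 74.622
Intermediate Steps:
b = 33/4 (b = 3/4 + (1/4)*30 = 3/4 + 15/2 = 33/4 ≈ 8.2500)
s(q, S) = q
p = -297/4 (p = -9*33/4 = -297/4 ≈ -74.250)
N(a) = 3/8 + 1/(8*a)
N(j) - p = (1/8)*(1 + 3*(-46))/(-46) - 1*(-297/4) = (1/8)*(-1/46)*(1 - 138) + 297/4 = (1/8)*(-1/46)*(-137) + 297/4 = 137/368 + 297/4 = 27461/368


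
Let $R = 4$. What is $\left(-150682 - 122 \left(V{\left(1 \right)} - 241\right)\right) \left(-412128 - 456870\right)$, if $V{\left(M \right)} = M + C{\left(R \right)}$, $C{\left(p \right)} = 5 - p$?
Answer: $105604112952$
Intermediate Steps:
$V{\left(M \right)} = 1 + M$ ($V{\left(M \right)} = M + \left(5 - 4\right) = M + 1 = 1 + M$)
$\left(-150682 - 122 \left(V{\left(1 \right)} - 241\right)\right) \left(-412128 - 456870\right) = \left(-150682 - 122 \left(\left(1 + 1\right) - 241\right)\right) \left(-412128 - 456870\right) = \left(-150682 - 122 \left(2 - 241\right)\right) \left(-868998\right) = \left(-150682 - -29158\right) \left(-868998\right) = \left(-150682 + 29158\right) \left(-868998\right) = \left(-121524\right) \left(-868998\right) = 105604112952$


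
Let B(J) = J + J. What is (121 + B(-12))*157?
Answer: 15229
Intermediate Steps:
B(J) = 2*J
(121 + B(-12))*157 = (121 + 2*(-12))*157 = (121 - 24)*157 = 97*157 = 15229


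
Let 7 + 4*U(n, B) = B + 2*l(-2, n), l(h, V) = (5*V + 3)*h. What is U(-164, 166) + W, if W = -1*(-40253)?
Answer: 164439/4 ≈ 41110.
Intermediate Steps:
l(h, V) = h*(3 + 5*V) (l(h, V) = (3 + 5*V)*h = h*(3 + 5*V))
U(n, B) = -19/4 - 5*n + B/4 (U(n, B) = -7/4 + (B + 2*(-2*(3 + 5*n)))/4 = -7/4 + (B + 2*(-6 - 10*n))/4 = -7/4 + (B + (-12 - 20*n))/4 = -7/4 + (-12 + B - 20*n)/4 = -7/4 + (-3 - 5*n + B/4) = -19/4 - 5*n + B/4)
W = 40253
U(-164, 166) + W = (-19/4 - 5*(-164) + (¼)*166) + 40253 = (-19/4 + 820 + 83/2) + 40253 = 3427/4 + 40253 = 164439/4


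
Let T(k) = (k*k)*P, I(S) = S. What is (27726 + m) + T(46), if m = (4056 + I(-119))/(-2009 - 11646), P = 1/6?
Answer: 1150230769/40965 ≈ 28078.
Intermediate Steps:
P = 1/6 ≈ 0.16667
T(k) = k**2/6 (T(k) = (k*k)*(1/6) = k**2*(1/6) = k**2/6)
m = -3937/13655 (m = (4056 - 119)/(-2009 - 11646) = 3937/(-13655) = 3937*(-1/13655) = -3937/13655 ≈ -0.28832)
(27726 + m) + T(46) = (27726 - 3937/13655) + (1/6)*46**2 = 378594593/13655 + (1/6)*2116 = 378594593/13655 + 1058/3 = 1150230769/40965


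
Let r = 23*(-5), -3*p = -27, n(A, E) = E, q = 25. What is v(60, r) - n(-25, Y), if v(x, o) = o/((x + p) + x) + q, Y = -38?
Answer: 8012/129 ≈ 62.109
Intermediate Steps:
p = 9 (p = -⅓*(-27) = 9)
r = -115
v(x, o) = 25 + o/(9 + 2*x) (v(x, o) = o/((x + 9) + x) + 25 = o/((9 + x) + x) + 25 = o/(9 + 2*x) + 25 = 25 + o/(9 + 2*x))
v(60, r) - n(-25, Y) = (225 - 115 + 50*60)/(9 + 2*60) - 1*(-38) = (225 - 115 + 3000)/(9 + 120) + 38 = 3110/129 + 38 = 8012/129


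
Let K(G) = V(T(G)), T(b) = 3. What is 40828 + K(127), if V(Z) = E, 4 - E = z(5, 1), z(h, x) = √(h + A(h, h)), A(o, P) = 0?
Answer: 40832 - √5 ≈ 40830.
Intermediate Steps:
z(h, x) = √h (z(h, x) = √(h + 0) = √h)
E = 4 - √5 ≈ 1.7639
V(Z) = 4 - √5
K(G) = 4 - √5
40828 + K(127) = 40828 + (4 - √5) = 40832 - √5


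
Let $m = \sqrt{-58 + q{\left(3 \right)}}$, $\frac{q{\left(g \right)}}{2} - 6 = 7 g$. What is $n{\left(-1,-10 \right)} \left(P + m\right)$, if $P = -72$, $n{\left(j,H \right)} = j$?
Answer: $72 - 2 i \approx 72.0 - 2.0 i$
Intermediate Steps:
$q{\left(g \right)} = 12 + 14 g$ ($q{\left(g \right)} = 12 + 2 \cdot 7 g = 12 + 14 g$)
$m = 2 i$ ($m = \sqrt{-58 + \left(12 + 14 \cdot 3\right)} = \sqrt{-58 + \left(12 + 42\right)} = \sqrt{-58 + 54} = \sqrt{-4} = 2 i \approx 2.0 i$)
$n{\left(-1,-10 \right)} \left(P + m\right) = - (-72 + 2 i) = 72 - 2 i$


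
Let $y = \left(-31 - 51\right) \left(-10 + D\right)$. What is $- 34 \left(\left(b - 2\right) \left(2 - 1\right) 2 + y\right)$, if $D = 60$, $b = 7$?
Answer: $139060$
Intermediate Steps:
$y = -4100$ ($y = \left(-31 - 51\right) \left(-10 + 60\right) = \left(-82\right) 50 = -4100$)
$- 34 \left(\left(b - 2\right) \left(2 - 1\right) 2 + y\right) = - 34 \left(\left(7 - 2\right) \left(2 - 1\right) 2 - 4100\right) = - 34 \left(5 \cdot 1 \cdot 2 - 4100\right) = - 34 \left(5 \cdot 2 - 4100\right) = - 34 \left(10 - 4100\right) = \left(-34\right) \left(-4090\right) = 139060$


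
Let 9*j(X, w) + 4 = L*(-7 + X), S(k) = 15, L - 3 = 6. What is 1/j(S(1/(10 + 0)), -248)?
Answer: 9/68 ≈ 0.13235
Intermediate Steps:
L = 9 (L = 3 + 6 = 9)
j(X, w) = -67/9 + X (j(X, w) = -4/9 + (9*(-7 + X))/9 = -4/9 + (-63 + 9*X)/9 = -4/9 + (-7 + X) = -67/9 + X)
1/j(S(1/(10 + 0)), -248) = 1/(-67/9 + 15) = 1/(68/9) = 9/68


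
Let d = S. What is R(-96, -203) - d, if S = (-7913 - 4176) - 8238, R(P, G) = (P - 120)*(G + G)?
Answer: 108023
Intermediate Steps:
R(P, G) = 2*G*(-120 + P) (R(P, G) = (-120 + P)*(2*G) = 2*G*(-120 + P))
S = -20327 (S = -12089 - 8238 = -20327)
d = -20327
R(-96, -203) - d = 2*(-203)*(-120 - 96) - 1*(-20327) = 2*(-203)*(-216) + 20327 = 87696 + 20327 = 108023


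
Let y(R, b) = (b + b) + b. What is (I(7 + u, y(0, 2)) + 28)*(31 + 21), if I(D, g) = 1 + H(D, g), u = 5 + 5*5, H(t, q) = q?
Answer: 1820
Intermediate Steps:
y(R, b) = 3*b (y(R, b) = 2*b + b = 3*b)
u = 30 (u = 5 + 25 = 30)
I(D, g) = 1 + g
(I(7 + u, y(0, 2)) + 28)*(31 + 21) = ((1 + 3*2) + 28)*(31 + 21) = ((1 + 6) + 28)*52 = (7 + 28)*52 = 35*52 = 1820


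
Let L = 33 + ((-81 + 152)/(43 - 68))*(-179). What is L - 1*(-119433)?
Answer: 2999359/25 ≈ 1.1997e+5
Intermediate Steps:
L = 13534/25 (L = 33 + (71/(-25))*(-179) = 33 + (71*(-1/25))*(-179) = 33 - 71/25*(-179) = 33 + 12709/25 = 13534/25 ≈ 541.36)
L - 1*(-119433) = 13534/25 - 1*(-119433) = 13534/25 + 119433 = 2999359/25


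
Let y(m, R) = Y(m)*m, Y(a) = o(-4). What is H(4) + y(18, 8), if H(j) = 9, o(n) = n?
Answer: -63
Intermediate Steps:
Y(a) = -4
y(m, R) = -4*m
H(4) + y(18, 8) = 9 - 4*18 = 9 - 72 = -63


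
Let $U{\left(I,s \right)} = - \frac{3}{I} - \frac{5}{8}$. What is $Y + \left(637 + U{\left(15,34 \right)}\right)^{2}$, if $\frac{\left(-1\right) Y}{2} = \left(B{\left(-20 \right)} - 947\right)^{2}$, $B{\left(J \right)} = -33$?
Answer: $- \frac{2425730191}{1600} \approx -1.5161 \cdot 10^{6}$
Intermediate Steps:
$U{\left(I,s \right)} = - \frac{5}{8} - \frac{3}{I}$ ($U{\left(I,s \right)} = - \frac{3}{I} - \frac{5}{8} = - \frac{5}{8} - \frac{3}{I}$)
$Y = -1920800$ ($Y = - 2 \left(-33 - 947\right)^{2} = - 2 \left(-980\right)^{2} = \left(-2\right) 960400 = -1920800$)
$Y + \left(637 + U{\left(15,34 \right)}\right)^{2} = -1920800 + \left(637 - \left(\frac{5}{8} + \frac{3}{15}\right)\right)^{2} = -1920800 + \left(637 - \frac{33}{40}\right)^{2} = -1920800 + \left(\frac{25447}{40}\right)^{2} = -1920800 + \frac{647549809}{1600} = - \frac{2425730191}{1600}$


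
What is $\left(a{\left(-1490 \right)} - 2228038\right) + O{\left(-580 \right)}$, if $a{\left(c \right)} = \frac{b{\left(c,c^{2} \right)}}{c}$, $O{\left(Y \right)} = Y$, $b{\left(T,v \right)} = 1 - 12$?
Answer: $- \frac{3320640809}{1490} \approx -2.2286 \cdot 10^{6}$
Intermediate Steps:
$b{\left(T,v \right)} = -11$ ($b{\left(T,v \right)} = 1 - 12 = -11$)
$a{\left(c \right)} = - \frac{11}{c}$
$\left(a{\left(-1490 \right)} - 2228038\right) + O{\left(-580 \right)} = \left(- \frac{11}{-1490} - 2228038\right) - 580 = \left(\left(-11\right) \left(- \frac{1}{1490}\right) - 2228038\right) - 580 = \left(\frac{11}{1490} - 2228038\right) - 580 = - \frac{3319776609}{1490} - 580 = - \frac{3320640809}{1490}$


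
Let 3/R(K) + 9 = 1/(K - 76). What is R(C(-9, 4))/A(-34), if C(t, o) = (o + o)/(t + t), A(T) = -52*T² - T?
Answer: 344/62090613 ≈ 5.5403e-6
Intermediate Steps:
A(T) = -T - 52*T²
C(t, o) = o/t (C(t, o) = (2*o)/((2*t)) = (2*o)*(1/(2*t)) = o/t)
R(K) = 3/(-9 + 1/(-76 + K)) (R(K) = 3/(-9 + 1/(K - 76)) = 3/(-9 + 1/(-76 + K)))
R(C(-9, 4))/A(-34) = (3*(76 - 4/(-9))/(-685 + 9*(4/(-9))))/((-1*(-34)*(1 + 52*(-34)))) = (3*(76 - 4*(-1)/9)/(-685 + 9*(4*(-⅑))))/((-1*(-34)*(1 - 1768))) = (3*(76 - 1*(-4/9))/(-685 + 9*(-4/9)))/((-1*(-34)*(-1767))) = (3*(76 + 4/9)/(-685 - 4))/(-60078) = (3*(688/9)/(-689))*(-1/60078) = (3*(-1/689)*(688/9))*(-1/60078) = -688/2067*(-1/60078) = 344/62090613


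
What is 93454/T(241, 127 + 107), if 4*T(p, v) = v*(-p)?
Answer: -186908/28197 ≈ -6.6286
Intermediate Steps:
T(p, v) = -p*v/4 (T(p, v) = (v*(-p))/4 = (-p*v)/4 = -p*v/4)
93454/T(241, 127 + 107) = 93454/((-1/4*241*(127 + 107))) = 93454/((-1/4*241*234)) = 93454/(-28197/2) = 93454*(-2/28197) = -186908/28197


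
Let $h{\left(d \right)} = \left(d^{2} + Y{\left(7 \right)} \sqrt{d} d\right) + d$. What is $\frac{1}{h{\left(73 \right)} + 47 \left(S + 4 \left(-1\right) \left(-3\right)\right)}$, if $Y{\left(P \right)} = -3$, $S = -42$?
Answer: $\frac{3992}{12434911} + \frac{219 \sqrt{73}}{12434911} \approx 0.00047151$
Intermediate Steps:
$h{\left(d \right)} = d + d^{2} - 3 d^{\frac{3}{2}}$ ($h{\left(d \right)} = \left(d^{2} + - 3 \sqrt{d} d\right) + d = \left(d^{2} - 3 d^{\frac{3}{2}}\right) + d = d + d^{2} - 3 d^{\frac{3}{2}}$)
$\frac{1}{h{\left(73 \right)} + 47 \left(S + 4 \left(-1\right) \left(-3\right)\right)} = \frac{1}{\left(73 + 73^{2} - 3 \cdot 73^{\frac{3}{2}}\right) + 47 \left(-42 + 4 \left(-1\right) \left(-3\right)\right)} = \frac{1}{\left(73 + 5329 - 3 \cdot 73 \sqrt{73}\right) + 47 \left(-42 - -12\right)} = \frac{1}{\left(73 + 5329 - 219 \sqrt{73}\right) + 47 \left(-42 + 12\right)} = \frac{1}{\left(5402 - 219 \sqrt{73}\right) + 47 \left(-30\right)} = \frac{1}{\left(5402 - 219 \sqrt{73}\right) - 1410} = \frac{1}{3992 - 219 \sqrt{73}}$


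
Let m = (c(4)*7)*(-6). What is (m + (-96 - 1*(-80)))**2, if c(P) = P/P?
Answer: 3364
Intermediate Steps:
c(P) = 1
m = -42 (m = (1*7)*(-6) = 7*(-6) = -42)
(m + (-96 - 1*(-80)))**2 = (-42 + (-96 - 1*(-80)))**2 = (-42 + (-96 + 80))**2 = (-42 - 16)**2 = (-58)**2 = 3364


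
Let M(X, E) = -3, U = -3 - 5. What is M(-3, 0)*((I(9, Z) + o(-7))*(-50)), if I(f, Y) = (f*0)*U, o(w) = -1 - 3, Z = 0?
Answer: -600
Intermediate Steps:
U = -8
o(w) = -4
I(f, Y) = 0 (I(f, Y) = (f*0)*(-8) = 0*(-8) = 0)
M(-3, 0)*((I(9, Z) + o(-7))*(-50)) = -3*(0 - 4)*(-50) = -(-12)*(-50) = -3*200 = -600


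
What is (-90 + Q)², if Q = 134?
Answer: 1936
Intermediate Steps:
(-90 + Q)² = (-90 + 134)² = 44² = 1936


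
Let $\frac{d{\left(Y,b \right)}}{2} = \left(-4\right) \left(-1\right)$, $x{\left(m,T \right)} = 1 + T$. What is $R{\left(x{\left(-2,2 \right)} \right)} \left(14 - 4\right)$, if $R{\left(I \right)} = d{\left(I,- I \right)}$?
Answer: $80$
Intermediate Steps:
$d{\left(Y,b \right)} = 8$ ($d{\left(Y,b \right)} = 2 \left(\left(-4\right) \left(-1\right)\right) = 2 \cdot 4 = 8$)
$R{\left(I \right)} = 8$
$R{\left(x{\left(-2,2 \right)} \right)} \left(14 - 4\right) = 8 \left(14 - 4\right) = 8 \cdot 10 = 80$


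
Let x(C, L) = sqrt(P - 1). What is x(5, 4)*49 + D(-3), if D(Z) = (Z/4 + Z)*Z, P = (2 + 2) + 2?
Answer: 45/4 + 49*sqrt(5) ≈ 120.82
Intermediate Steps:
P = 6 (P = 4 + 2 = 6)
D(Z) = 5*Z**2/4 (D(Z) = (Z*(1/4) + Z)*Z = (Z/4 + Z)*Z = (5*Z/4)*Z = 5*Z**2/4)
x(C, L) = sqrt(5) (x(C, L) = sqrt(6 - 1) = sqrt(5))
x(5, 4)*49 + D(-3) = sqrt(5)*49 + (5/4)*(-3)**2 = 49*sqrt(5) + (5/4)*9 = 49*sqrt(5) + 45/4 = 45/4 + 49*sqrt(5)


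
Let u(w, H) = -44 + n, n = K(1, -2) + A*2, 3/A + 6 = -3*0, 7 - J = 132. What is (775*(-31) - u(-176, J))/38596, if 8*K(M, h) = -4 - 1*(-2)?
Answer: -95919/154384 ≈ -0.62130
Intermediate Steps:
J = -125 (J = 7 - 1*132 = 7 - 132 = -125)
A = -½ (A = 3/(-6 - 3*0) = 3/(-6 + 0) = 3/(-6) = 3*(-⅙) = -½ ≈ -0.50000)
K(M, h) = -¼ (K(M, h) = (-4 - 1*(-2))/8 = (-4 + 2)/8 = (⅛)*(-2) = -¼)
n = -5/4 (n = -¼ - ½*2 = -¼ - 1 = -5/4 ≈ -1.2500)
u(w, H) = -181/4 (u(w, H) = -44 - 5/4 = -181/4)
(775*(-31) - u(-176, J))/38596 = (775*(-31) - 1*(-181/4))/38596 = (-24025 + 181/4)*(1/38596) = -95919/4*1/38596 = -95919/154384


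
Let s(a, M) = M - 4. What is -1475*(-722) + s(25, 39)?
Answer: 1064985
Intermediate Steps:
s(a, M) = -4 + M
-1475*(-722) + s(25, 39) = -1475*(-722) + (-4 + 39) = 1064950 + 35 = 1064985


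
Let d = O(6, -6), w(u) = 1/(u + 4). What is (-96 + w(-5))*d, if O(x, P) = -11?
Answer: 1067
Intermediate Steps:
w(u) = 1/(4 + u)
d = -11
(-96 + w(-5))*d = (-96 + 1/(4 - 5))*(-11) = (-96 + 1/(-1))*(-11) = (-96 - 1)*(-11) = -97*(-11) = 1067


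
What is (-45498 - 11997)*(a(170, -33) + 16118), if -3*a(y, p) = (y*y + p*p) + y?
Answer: -348707175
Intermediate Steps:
a(y, p) = -y/3 - p²/3 - y²/3 (a(y, p) = -((y*y + p*p) + y)/3 = -((y² + p²) + y)/3 = -((p² + y²) + y)/3 = -(y + p² + y²)/3 = -y/3 - p²/3 - y²/3)
(-45498 - 11997)*(a(170, -33) + 16118) = (-45498 - 11997)*((-⅓*170 - ⅓*(-33)² - ⅓*170²) + 16118) = -57495*((-170/3 - ⅓*1089 - ⅓*28900) + 16118) = -57495*((-170/3 - 363 - 28900/3) + 16118) = -57495*(-10053 + 16118) = -57495*6065 = -348707175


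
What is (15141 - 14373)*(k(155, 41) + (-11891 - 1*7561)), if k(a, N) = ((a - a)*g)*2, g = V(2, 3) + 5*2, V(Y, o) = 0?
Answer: -14939136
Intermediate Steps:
g = 10 (g = 0 + 5*2 = 0 + 10 = 10)
k(a, N) = 0 (k(a, N) = ((a - a)*10)*2 = (0*10)*2 = 0*2 = 0)
(15141 - 14373)*(k(155, 41) + (-11891 - 1*7561)) = (15141 - 14373)*(0 + (-11891 - 1*7561)) = 768*(0 + (-11891 - 7561)) = 768*(0 - 19452) = 768*(-19452) = -14939136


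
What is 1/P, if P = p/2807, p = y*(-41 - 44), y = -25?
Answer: 2807/2125 ≈ 1.3209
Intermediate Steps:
p = 2125 (p = -25*(-41 - 44) = -25*(-85) = 2125)
P = 2125/2807 ≈ 0.75704
1/P = 1/(2125/2807) = 2807/2125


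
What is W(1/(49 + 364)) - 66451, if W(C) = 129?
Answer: -66322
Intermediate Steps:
W(1/(49 + 364)) - 66451 = 129 - 66451 = -66322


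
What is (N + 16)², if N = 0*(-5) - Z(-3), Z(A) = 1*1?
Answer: 225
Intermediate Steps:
Z(A) = 1
N = -1 (N = 0*(-5) - 1*1 = 0 - 1 = -1)
(N + 16)² = (-1 + 16)² = 15² = 225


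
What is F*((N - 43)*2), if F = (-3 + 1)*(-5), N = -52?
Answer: -1900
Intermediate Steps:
F = 10 (F = -2*(-5) = 10)
F*((N - 43)*2) = 10*((-52 - 43)*2) = 10*(-95*2) = 10*(-190) = -1900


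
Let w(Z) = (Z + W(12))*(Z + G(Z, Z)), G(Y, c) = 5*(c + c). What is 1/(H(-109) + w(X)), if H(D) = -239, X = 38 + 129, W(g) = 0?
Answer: 1/306540 ≈ 3.2622e-6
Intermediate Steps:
X = 167
G(Y, c) = 10*c (G(Y, c) = 5*(2*c) = 10*c)
w(Z) = 11*Z**2 (w(Z) = (Z + 0)*(Z + 10*Z) = Z*(11*Z) = 11*Z**2)
1/(H(-109) + w(X)) = 1/(-239 + 11*167**2) = 1/(-239 + 11*27889) = 1/(-239 + 306779) = 1/306540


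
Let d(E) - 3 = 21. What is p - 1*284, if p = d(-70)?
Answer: -260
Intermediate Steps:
d(E) = 24 (d(E) = 3 + 21 = 24)
p = 24
p - 1*284 = 24 - 1*284 = 24 - 284 = -260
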